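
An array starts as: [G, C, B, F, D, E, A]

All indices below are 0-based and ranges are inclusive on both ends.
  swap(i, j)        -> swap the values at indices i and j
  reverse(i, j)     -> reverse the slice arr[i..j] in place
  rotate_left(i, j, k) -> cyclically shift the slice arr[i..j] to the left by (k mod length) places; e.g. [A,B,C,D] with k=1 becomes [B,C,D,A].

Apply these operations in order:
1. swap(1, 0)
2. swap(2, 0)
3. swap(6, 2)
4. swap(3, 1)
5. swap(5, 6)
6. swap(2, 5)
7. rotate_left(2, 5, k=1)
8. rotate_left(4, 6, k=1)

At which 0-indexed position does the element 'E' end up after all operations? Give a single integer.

After 1 (swap(1, 0)): [C, G, B, F, D, E, A]
After 2 (swap(2, 0)): [B, G, C, F, D, E, A]
After 3 (swap(6, 2)): [B, G, A, F, D, E, C]
After 4 (swap(3, 1)): [B, F, A, G, D, E, C]
After 5 (swap(5, 6)): [B, F, A, G, D, C, E]
After 6 (swap(2, 5)): [B, F, C, G, D, A, E]
After 7 (rotate_left(2, 5, k=1)): [B, F, G, D, A, C, E]
After 8 (rotate_left(4, 6, k=1)): [B, F, G, D, C, E, A]

Answer: 5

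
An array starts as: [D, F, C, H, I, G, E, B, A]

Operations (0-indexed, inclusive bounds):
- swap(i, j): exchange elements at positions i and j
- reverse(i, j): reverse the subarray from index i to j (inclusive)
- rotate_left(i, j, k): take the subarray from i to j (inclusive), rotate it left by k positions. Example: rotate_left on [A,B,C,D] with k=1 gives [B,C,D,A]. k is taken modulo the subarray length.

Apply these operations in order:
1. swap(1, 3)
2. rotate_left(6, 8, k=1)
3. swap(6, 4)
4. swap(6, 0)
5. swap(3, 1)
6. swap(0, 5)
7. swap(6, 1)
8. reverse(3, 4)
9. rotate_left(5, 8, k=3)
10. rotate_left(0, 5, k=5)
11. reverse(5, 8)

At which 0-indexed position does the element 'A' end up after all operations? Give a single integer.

After 1 (swap(1, 3)): [D, H, C, F, I, G, E, B, A]
After 2 (rotate_left(6, 8, k=1)): [D, H, C, F, I, G, B, A, E]
After 3 (swap(6, 4)): [D, H, C, F, B, G, I, A, E]
After 4 (swap(6, 0)): [I, H, C, F, B, G, D, A, E]
After 5 (swap(3, 1)): [I, F, C, H, B, G, D, A, E]
After 6 (swap(0, 5)): [G, F, C, H, B, I, D, A, E]
After 7 (swap(6, 1)): [G, D, C, H, B, I, F, A, E]
After 8 (reverse(3, 4)): [G, D, C, B, H, I, F, A, E]
After 9 (rotate_left(5, 8, k=3)): [G, D, C, B, H, E, I, F, A]
After 10 (rotate_left(0, 5, k=5)): [E, G, D, C, B, H, I, F, A]
After 11 (reverse(5, 8)): [E, G, D, C, B, A, F, I, H]

Answer: 5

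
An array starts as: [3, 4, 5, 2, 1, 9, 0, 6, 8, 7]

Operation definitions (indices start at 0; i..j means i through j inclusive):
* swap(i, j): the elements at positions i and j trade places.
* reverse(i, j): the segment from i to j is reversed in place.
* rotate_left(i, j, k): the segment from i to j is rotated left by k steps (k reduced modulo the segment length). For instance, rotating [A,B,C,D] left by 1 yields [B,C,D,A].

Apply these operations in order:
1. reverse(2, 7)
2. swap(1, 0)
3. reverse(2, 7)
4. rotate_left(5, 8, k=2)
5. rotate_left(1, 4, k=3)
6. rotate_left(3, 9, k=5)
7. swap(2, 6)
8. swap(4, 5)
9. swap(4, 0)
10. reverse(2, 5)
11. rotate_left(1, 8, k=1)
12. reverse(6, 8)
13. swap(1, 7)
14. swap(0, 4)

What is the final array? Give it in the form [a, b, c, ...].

After 1 (reverse(2, 7)): [3, 4, 6, 0, 9, 1, 2, 5, 8, 7]
After 2 (swap(1, 0)): [4, 3, 6, 0, 9, 1, 2, 5, 8, 7]
After 3 (reverse(2, 7)): [4, 3, 5, 2, 1, 9, 0, 6, 8, 7]
After 4 (rotate_left(5, 8, k=2)): [4, 3, 5, 2, 1, 6, 8, 9, 0, 7]
After 5 (rotate_left(1, 4, k=3)): [4, 1, 3, 5, 2, 6, 8, 9, 0, 7]
After 6 (rotate_left(3, 9, k=5)): [4, 1, 3, 0, 7, 5, 2, 6, 8, 9]
After 7 (swap(2, 6)): [4, 1, 2, 0, 7, 5, 3, 6, 8, 9]
After 8 (swap(4, 5)): [4, 1, 2, 0, 5, 7, 3, 6, 8, 9]
After 9 (swap(4, 0)): [5, 1, 2, 0, 4, 7, 3, 6, 8, 9]
After 10 (reverse(2, 5)): [5, 1, 7, 4, 0, 2, 3, 6, 8, 9]
After 11 (rotate_left(1, 8, k=1)): [5, 7, 4, 0, 2, 3, 6, 8, 1, 9]
After 12 (reverse(6, 8)): [5, 7, 4, 0, 2, 3, 1, 8, 6, 9]
After 13 (swap(1, 7)): [5, 8, 4, 0, 2, 3, 1, 7, 6, 9]
After 14 (swap(0, 4)): [2, 8, 4, 0, 5, 3, 1, 7, 6, 9]

Answer: [2, 8, 4, 0, 5, 3, 1, 7, 6, 9]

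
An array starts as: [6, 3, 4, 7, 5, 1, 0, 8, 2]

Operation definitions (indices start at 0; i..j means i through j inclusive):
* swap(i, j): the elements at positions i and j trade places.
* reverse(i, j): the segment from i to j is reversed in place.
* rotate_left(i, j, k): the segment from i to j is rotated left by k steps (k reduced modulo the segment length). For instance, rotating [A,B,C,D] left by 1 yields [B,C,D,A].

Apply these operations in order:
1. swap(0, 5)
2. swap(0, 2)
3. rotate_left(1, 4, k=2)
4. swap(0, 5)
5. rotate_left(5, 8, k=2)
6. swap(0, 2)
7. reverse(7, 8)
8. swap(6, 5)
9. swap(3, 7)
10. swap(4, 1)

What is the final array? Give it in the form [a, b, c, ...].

After 1 (swap(0, 5)): [1, 3, 4, 7, 5, 6, 0, 8, 2]
After 2 (swap(0, 2)): [4, 3, 1, 7, 5, 6, 0, 8, 2]
After 3 (rotate_left(1, 4, k=2)): [4, 7, 5, 3, 1, 6, 0, 8, 2]
After 4 (swap(0, 5)): [6, 7, 5, 3, 1, 4, 0, 8, 2]
After 5 (rotate_left(5, 8, k=2)): [6, 7, 5, 3, 1, 8, 2, 4, 0]
After 6 (swap(0, 2)): [5, 7, 6, 3, 1, 8, 2, 4, 0]
After 7 (reverse(7, 8)): [5, 7, 6, 3, 1, 8, 2, 0, 4]
After 8 (swap(6, 5)): [5, 7, 6, 3, 1, 2, 8, 0, 4]
After 9 (swap(3, 7)): [5, 7, 6, 0, 1, 2, 8, 3, 4]
After 10 (swap(4, 1)): [5, 1, 6, 0, 7, 2, 8, 3, 4]

Answer: [5, 1, 6, 0, 7, 2, 8, 3, 4]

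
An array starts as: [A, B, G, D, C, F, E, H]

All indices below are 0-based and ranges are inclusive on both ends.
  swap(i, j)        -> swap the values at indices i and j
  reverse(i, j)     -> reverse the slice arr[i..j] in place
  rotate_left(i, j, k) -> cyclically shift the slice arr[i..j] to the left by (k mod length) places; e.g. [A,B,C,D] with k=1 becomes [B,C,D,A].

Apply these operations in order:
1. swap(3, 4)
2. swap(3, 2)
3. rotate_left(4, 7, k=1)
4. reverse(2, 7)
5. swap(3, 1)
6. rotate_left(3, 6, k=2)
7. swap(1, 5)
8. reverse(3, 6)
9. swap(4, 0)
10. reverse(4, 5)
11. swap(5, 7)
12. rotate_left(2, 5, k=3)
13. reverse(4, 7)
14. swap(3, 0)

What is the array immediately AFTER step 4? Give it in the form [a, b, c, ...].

After 1 (swap(3, 4)): [A, B, G, C, D, F, E, H]
After 2 (swap(3, 2)): [A, B, C, G, D, F, E, H]
After 3 (rotate_left(4, 7, k=1)): [A, B, C, G, F, E, H, D]
After 4 (reverse(2, 7)): [A, B, D, H, E, F, G, C]

Answer: [A, B, D, H, E, F, G, C]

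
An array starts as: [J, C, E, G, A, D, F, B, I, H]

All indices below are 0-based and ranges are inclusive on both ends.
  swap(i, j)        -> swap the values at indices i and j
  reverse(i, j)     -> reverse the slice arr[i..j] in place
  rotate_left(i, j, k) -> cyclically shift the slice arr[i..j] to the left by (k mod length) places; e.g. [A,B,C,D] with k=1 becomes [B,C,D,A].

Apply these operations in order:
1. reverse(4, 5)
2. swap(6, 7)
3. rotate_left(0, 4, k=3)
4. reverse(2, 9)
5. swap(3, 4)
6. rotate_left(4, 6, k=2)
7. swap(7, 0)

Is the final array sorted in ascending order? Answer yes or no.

Answer: no

Derivation:
After 1 (reverse(4, 5)): [J, C, E, G, D, A, F, B, I, H]
After 2 (swap(6, 7)): [J, C, E, G, D, A, B, F, I, H]
After 3 (rotate_left(0, 4, k=3)): [G, D, J, C, E, A, B, F, I, H]
After 4 (reverse(2, 9)): [G, D, H, I, F, B, A, E, C, J]
After 5 (swap(3, 4)): [G, D, H, F, I, B, A, E, C, J]
After 6 (rotate_left(4, 6, k=2)): [G, D, H, F, A, I, B, E, C, J]
After 7 (swap(7, 0)): [E, D, H, F, A, I, B, G, C, J]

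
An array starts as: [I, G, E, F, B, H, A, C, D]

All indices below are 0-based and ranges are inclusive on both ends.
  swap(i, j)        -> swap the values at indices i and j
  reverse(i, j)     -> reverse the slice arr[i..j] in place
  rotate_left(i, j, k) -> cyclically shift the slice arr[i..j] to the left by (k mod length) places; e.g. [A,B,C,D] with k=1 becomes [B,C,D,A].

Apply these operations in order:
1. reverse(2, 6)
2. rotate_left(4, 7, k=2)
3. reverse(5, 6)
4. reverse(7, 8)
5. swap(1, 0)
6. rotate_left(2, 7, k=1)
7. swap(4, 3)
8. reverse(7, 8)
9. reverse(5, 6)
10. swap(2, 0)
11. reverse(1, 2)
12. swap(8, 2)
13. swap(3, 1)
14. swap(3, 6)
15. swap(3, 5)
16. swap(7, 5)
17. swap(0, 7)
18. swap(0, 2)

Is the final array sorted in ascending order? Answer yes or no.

After 1 (reverse(2, 6)): [I, G, A, H, B, F, E, C, D]
After 2 (rotate_left(4, 7, k=2)): [I, G, A, H, E, C, B, F, D]
After 3 (reverse(5, 6)): [I, G, A, H, E, B, C, F, D]
After 4 (reverse(7, 8)): [I, G, A, H, E, B, C, D, F]
After 5 (swap(1, 0)): [G, I, A, H, E, B, C, D, F]
After 6 (rotate_left(2, 7, k=1)): [G, I, H, E, B, C, D, A, F]
After 7 (swap(4, 3)): [G, I, H, B, E, C, D, A, F]
After 8 (reverse(7, 8)): [G, I, H, B, E, C, D, F, A]
After 9 (reverse(5, 6)): [G, I, H, B, E, D, C, F, A]
After 10 (swap(2, 0)): [H, I, G, B, E, D, C, F, A]
After 11 (reverse(1, 2)): [H, G, I, B, E, D, C, F, A]
After 12 (swap(8, 2)): [H, G, A, B, E, D, C, F, I]
After 13 (swap(3, 1)): [H, B, A, G, E, D, C, F, I]
After 14 (swap(3, 6)): [H, B, A, C, E, D, G, F, I]
After 15 (swap(3, 5)): [H, B, A, D, E, C, G, F, I]
After 16 (swap(7, 5)): [H, B, A, D, E, F, G, C, I]
After 17 (swap(0, 7)): [C, B, A, D, E, F, G, H, I]
After 18 (swap(0, 2)): [A, B, C, D, E, F, G, H, I]

Answer: yes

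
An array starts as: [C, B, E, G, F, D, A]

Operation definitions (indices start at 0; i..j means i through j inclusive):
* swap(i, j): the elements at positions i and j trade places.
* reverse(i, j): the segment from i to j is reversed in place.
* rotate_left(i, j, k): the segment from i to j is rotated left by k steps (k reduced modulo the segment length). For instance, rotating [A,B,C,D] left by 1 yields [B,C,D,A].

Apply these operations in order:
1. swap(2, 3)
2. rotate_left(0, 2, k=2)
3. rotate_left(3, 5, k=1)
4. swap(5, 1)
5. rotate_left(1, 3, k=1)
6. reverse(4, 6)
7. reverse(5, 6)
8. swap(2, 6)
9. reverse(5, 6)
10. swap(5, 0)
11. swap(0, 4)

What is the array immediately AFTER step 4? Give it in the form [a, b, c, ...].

Answer: [G, E, B, F, D, C, A]

Derivation:
After 1 (swap(2, 3)): [C, B, G, E, F, D, A]
After 2 (rotate_left(0, 2, k=2)): [G, C, B, E, F, D, A]
After 3 (rotate_left(3, 5, k=1)): [G, C, B, F, D, E, A]
After 4 (swap(5, 1)): [G, E, B, F, D, C, A]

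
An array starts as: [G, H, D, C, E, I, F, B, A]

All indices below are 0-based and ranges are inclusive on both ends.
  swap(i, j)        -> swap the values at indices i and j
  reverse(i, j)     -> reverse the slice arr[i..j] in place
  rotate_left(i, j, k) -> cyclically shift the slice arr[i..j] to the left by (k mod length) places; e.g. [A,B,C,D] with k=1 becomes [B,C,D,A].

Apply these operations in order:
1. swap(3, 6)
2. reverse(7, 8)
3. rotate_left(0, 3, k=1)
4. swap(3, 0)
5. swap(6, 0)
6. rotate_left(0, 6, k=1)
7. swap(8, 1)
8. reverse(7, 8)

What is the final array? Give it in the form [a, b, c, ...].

Answer: [D, B, H, E, I, G, C, F, A]

Derivation:
After 1 (swap(3, 6)): [G, H, D, F, E, I, C, B, A]
After 2 (reverse(7, 8)): [G, H, D, F, E, I, C, A, B]
After 3 (rotate_left(0, 3, k=1)): [H, D, F, G, E, I, C, A, B]
After 4 (swap(3, 0)): [G, D, F, H, E, I, C, A, B]
After 5 (swap(6, 0)): [C, D, F, H, E, I, G, A, B]
After 6 (rotate_left(0, 6, k=1)): [D, F, H, E, I, G, C, A, B]
After 7 (swap(8, 1)): [D, B, H, E, I, G, C, A, F]
After 8 (reverse(7, 8)): [D, B, H, E, I, G, C, F, A]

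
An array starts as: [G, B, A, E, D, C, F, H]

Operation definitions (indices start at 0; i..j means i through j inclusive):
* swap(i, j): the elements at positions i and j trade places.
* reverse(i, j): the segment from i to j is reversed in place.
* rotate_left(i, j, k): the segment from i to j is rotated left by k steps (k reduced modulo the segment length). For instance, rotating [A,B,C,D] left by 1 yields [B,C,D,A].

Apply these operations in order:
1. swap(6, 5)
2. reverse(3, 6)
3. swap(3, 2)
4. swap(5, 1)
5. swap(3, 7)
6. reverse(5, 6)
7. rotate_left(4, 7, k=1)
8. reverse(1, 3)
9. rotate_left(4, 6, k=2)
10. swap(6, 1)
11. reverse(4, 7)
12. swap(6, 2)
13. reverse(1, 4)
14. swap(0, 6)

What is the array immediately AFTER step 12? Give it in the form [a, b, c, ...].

Answer: [G, B, E, D, F, H, C, A]

Derivation:
After 1 (swap(6, 5)): [G, B, A, E, D, F, C, H]
After 2 (reverse(3, 6)): [G, B, A, C, F, D, E, H]
After 3 (swap(3, 2)): [G, B, C, A, F, D, E, H]
After 4 (swap(5, 1)): [G, D, C, A, F, B, E, H]
After 5 (swap(3, 7)): [G, D, C, H, F, B, E, A]
After 6 (reverse(5, 6)): [G, D, C, H, F, E, B, A]
After 7 (rotate_left(4, 7, k=1)): [G, D, C, H, E, B, A, F]
After 8 (reverse(1, 3)): [G, H, C, D, E, B, A, F]
After 9 (rotate_left(4, 6, k=2)): [G, H, C, D, A, E, B, F]
After 10 (swap(6, 1)): [G, B, C, D, A, E, H, F]
After 11 (reverse(4, 7)): [G, B, C, D, F, H, E, A]
After 12 (swap(6, 2)): [G, B, E, D, F, H, C, A]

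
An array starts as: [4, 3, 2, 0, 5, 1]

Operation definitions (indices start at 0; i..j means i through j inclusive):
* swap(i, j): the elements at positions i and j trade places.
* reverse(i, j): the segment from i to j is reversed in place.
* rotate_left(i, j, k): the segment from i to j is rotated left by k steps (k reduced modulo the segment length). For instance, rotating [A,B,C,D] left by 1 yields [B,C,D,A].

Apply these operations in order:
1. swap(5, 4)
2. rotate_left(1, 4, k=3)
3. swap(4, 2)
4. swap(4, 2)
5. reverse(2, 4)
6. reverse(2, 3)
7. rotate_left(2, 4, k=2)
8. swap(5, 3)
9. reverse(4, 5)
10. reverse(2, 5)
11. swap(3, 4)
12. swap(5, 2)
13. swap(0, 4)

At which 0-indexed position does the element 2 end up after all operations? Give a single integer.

Answer: 0

Derivation:
After 1 (swap(5, 4)): [4, 3, 2, 0, 1, 5]
After 2 (rotate_left(1, 4, k=3)): [4, 1, 3, 2, 0, 5]
After 3 (swap(4, 2)): [4, 1, 0, 2, 3, 5]
After 4 (swap(4, 2)): [4, 1, 3, 2, 0, 5]
After 5 (reverse(2, 4)): [4, 1, 0, 2, 3, 5]
After 6 (reverse(2, 3)): [4, 1, 2, 0, 3, 5]
After 7 (rotate_left(2, 4, k=2)): [4, 1, 3, 2, 0, 5]
After 8 (swap(5, 3)): [4, 1, 3, 5, 0, 2]
After 9 (reverse(4, 5)): [4, 1, 3, 5, 2, 0]
After 10 (reverse(2, 5)): [4, 1, 0, 2, 5, 3]
After 11 (swap(3, 4)): [4, 1, 0, 5, 2, 3]
After 12 (swap(5, 2)): [4, 1, 3, 5, 2, 0]
After 13 (swap(0, 4)): [2, 1, 3, 5, 4, 0]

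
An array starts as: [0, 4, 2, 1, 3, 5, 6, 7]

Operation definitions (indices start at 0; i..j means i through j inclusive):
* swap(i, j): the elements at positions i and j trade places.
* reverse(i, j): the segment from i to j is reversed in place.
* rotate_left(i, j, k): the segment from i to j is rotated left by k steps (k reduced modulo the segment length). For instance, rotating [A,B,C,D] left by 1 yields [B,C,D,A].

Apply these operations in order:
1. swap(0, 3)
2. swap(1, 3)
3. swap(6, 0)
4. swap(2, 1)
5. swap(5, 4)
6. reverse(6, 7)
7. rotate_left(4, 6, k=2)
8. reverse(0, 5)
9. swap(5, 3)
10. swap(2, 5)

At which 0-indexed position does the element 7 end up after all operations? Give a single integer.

After 1 (swap(0, 3)): [1, 4, 2, 0, 3, 5, 6, 7]
After 2 (swap(1, 3)): [1, 0, 2, 4, 3, 5, 6, 7]
After 3 (swap(6, 0)): [6, 0, 2, 4, 3, 5, 1, 7]
After 4 (swap(2, 1)): [6, 2, 0, 4, 3, 5, 1, 7]
After 5 (swap(5, 4)): [6, 2, 0, 4, 5, 3, 1, 7]
After 6 (reverse(6, 7)): [6, 2, 0, 4, 5, 3, 7, 1]
After 7 (rotate_left(4, 6, k=2)): [6, 2, 0, 4, 7, 5, 3, 1]
After 8 (reverse(0, 5)): [5, 7, 4, 0, 2, 6, 3, 1]
After 9 (swap(5, 3)): [5, 7, 4, 6, 2, 0, 3, 1]
After 10 (swap(2, 5)): [5, 7, 0, 6, 2, 4, 3, 1]

Answer: 1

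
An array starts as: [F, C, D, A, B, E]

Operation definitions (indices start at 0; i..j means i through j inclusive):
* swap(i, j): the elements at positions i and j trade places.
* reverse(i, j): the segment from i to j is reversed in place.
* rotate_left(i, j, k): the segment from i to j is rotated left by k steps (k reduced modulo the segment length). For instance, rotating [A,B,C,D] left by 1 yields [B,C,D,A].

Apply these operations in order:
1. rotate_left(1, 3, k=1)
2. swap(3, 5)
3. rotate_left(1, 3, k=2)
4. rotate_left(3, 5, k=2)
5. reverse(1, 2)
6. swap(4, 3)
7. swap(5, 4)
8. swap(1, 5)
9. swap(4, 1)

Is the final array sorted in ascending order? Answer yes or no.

Answer: no

Derivation:
After 1 (rotate_left(1, 3, k=1)): [F, D, A, C, B, E]
After 2 (swap(3, 5)): [F, D, A, E, B, C]
After 3 (rotate_left(1, 3, k=2)): [F, E, D, A, B, C]
After 4 (rotate_left(3, 5, k=2)): [F, E, D, C, A, B]
After 5 (reverse(1, 2)): [F, D, E, C, A, B]
After 6 (swap(4, 3)): [F, D, E, A, C, B]
After 7 (swap(5, 4)): [F, D, E, A, B, C]
After 8 (swap(1, 5)): [F, C, E, A, B, D]
After 9 (swap(4, 1)): [F, B, E, A, C, D]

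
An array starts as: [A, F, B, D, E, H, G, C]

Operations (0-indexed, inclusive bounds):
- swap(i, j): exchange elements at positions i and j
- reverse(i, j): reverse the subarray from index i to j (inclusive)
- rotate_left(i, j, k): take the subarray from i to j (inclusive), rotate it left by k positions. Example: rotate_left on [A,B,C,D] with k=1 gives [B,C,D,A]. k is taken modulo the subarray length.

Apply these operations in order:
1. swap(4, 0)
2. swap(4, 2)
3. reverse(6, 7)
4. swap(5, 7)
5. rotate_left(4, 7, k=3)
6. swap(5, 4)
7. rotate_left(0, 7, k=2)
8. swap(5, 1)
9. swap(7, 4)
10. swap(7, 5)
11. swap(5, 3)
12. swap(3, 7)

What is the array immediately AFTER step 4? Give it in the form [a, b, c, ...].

After 1 (swap(4, 0)): [E, F, B, D, A, H, G, C]
After 2 (swap(4, 2)): [E, F, A, D, B, H, G, C]
After 3 (reverse(6, 7)): [E, F, A, D, B, H, C, G]
After 4 (swap(5, 7)): [E, F, A, D, B, G, C, H]

Answer: [E, F, A, D, B, G, C, H]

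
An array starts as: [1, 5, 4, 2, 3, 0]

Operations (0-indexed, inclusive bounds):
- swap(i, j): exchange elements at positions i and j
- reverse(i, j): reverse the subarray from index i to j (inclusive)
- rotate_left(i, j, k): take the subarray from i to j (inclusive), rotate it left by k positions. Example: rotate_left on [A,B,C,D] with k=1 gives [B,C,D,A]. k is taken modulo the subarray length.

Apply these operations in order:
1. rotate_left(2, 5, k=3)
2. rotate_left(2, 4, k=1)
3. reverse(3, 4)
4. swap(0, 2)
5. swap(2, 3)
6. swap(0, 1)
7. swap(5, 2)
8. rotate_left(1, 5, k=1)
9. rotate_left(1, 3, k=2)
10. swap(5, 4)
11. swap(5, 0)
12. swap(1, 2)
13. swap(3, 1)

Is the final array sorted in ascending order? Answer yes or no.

Answer: yes

Derivation:
After 1 (rotate_left(2, 5, k=3)): [1, 5, 0, 4, 2, 3]
After 2 (rotate_left(2, 4, k=1)): [1, 5, 4, 2, 0, 3]
After 3 (reverse(3, 4)): [1, 5, 4, 0, 2, 3]
After 4 (swap(0, 2)): [4, 5, 1, 0, 2, 3]
After 5 (swap(2, 3)): [4, 5, 0, 1, 2, 3]
After 6 (swap(0, 1)): [5, 4, 0, 1, 2, 3]
After 7 (swap(5, 2)): [5, 4, 3, 1, 2, 0]
After 8 (rotate_left(1, 5, k=1)): [5, 3, 1, 2, 0, 4]
After 9 (rotate_left(1, 3, k=2)): [5, 2, 3, 1, 0, 4]
After 10 (swap(5, 4)): [5, 2, 3, 1, 4, 0]
After 11 (swap(5, 0)): [0, 2, 3, 1, 4, 5]
After 12 (swap(1, 2)): [0, 3, 2, 1, 4, 5]
After 13 (swap(3, 1)): [0, 1, 2, 3, 4, 5]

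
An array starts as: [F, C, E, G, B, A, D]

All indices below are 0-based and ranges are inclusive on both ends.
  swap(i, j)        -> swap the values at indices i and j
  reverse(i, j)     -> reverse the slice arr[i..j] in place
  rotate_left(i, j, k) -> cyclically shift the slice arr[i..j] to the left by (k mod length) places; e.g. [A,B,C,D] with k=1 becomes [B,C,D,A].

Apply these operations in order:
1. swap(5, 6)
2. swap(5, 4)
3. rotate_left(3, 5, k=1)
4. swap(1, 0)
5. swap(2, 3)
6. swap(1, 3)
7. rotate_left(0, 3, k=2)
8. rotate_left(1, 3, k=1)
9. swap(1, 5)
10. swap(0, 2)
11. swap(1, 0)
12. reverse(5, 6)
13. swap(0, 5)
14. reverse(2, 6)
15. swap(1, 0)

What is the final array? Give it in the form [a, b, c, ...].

Answer: [E, A, C, G, B, F, D]

Derivation:
After 1 (swap(5, 6)): [F, C, E, G, B, D, A]
After 2 (swap(5, 4)): [F, C, E, G, D, B, A]
After 3 (rotate_left(3, 5, k=1)): [F, C, E, D, B, G, A]
After 4 (swap(1, 0)): [C, F, E, D, B, G, A]
After 5 (swap(2, 3)): [C, F, D, E, B, G, A]
After 6 (swap(1, 3)): [C, E, D, F, B, G, A]
After 7 (rotate_left(0, 3, k=2)): [D, F, C, E, B, G, A]
After 8 (rotate_left(1, 3, k=1)): [D, C, E, F, B, G, A]
After 9 (swap(1, 5)): [D, G, E, F, B, C, A]
After 10 (swap(0, 2)): [E, G, D, F, B, C, A]
After 11 (swap(1, 0)): [G, E, D, F, B, C, A]
After 12 (reverse(5, 6)): [G, E, D, F, B, A, C]
After 13 (swap(0, 5)): [A, E, D, F, B, G, C]
After 14 (reverse(2, 6)): [A, E, C, G, B, F, D]
After 15 (swap(1, 0)): [E, A, C, G, B, F, D]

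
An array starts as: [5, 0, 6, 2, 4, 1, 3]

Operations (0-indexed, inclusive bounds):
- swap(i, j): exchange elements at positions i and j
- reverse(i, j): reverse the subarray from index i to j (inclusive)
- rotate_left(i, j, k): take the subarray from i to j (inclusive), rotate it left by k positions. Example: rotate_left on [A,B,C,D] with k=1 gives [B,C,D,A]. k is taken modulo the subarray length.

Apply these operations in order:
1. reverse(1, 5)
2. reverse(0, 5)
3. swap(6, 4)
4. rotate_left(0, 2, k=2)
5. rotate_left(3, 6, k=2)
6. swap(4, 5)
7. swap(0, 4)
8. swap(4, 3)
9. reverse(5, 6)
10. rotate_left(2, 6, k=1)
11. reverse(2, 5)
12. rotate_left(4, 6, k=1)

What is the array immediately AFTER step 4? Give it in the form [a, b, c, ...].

After 1 (reverse(1, 5)): [5, 1, 4, 2, 6, 0, 3]
After 2 (reverse(0, 5)): [0, 6, 2, 4, 1, 5, 3]
After 3 (swap(6, 4)): [0, 6, 2, 4, 3, 5, 1]
After 4 (rotate_left(0, 2, k=2)): [2, 0, 6, 4, 3, 5, 1]

Answer: [2, 0, 6, 4, 3, 5, 1]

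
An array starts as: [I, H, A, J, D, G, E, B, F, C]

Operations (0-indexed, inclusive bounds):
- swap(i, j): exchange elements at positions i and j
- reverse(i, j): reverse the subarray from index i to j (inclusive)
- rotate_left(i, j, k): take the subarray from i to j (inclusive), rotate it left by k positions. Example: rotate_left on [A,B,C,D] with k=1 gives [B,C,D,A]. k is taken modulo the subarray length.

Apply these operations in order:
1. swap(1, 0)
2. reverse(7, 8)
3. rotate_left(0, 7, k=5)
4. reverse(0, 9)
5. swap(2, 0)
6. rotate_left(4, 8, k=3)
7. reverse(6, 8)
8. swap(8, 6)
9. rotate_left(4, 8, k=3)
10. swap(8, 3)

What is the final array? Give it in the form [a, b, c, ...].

After 1 (swap(1, 0)): [H, I, A, J, D, G, E, B, F, C]
After 2 (reverse(7, 8)): [H, I, A, J, D, G, E, F, B, C]
After 3 (rotate_left(0, 7, k=5)): [G, E, F, H, I, A, J, D, B, C]
After 4 (reverse(0, 9)): [C, B, D, J, A, I, H, F, E, G]
After 5 (swap(2, 0)): [D, B, C, J, A, I, H, F, E, G]
After 6 (rotate_left(4, 8, k=3)): [D, B, C, J, F, E, A, I, H, G]
After 7 (reverse(6, 8)): [D, B, C, J, F, E, H, I, A, G]
After 8 (swap(8, 6)): [D, B, C, J, F, E, A, I, H, G]
After 9 (rotate_left(4, 8, k=3)): [D, B, C, J, I, H, F, E, A, G]
After 10 (swap(8, 3)): [D, B, C, A, I, H, F, E, J, G]

Answer: [D, B, C, A, I, H, F, E, J, G]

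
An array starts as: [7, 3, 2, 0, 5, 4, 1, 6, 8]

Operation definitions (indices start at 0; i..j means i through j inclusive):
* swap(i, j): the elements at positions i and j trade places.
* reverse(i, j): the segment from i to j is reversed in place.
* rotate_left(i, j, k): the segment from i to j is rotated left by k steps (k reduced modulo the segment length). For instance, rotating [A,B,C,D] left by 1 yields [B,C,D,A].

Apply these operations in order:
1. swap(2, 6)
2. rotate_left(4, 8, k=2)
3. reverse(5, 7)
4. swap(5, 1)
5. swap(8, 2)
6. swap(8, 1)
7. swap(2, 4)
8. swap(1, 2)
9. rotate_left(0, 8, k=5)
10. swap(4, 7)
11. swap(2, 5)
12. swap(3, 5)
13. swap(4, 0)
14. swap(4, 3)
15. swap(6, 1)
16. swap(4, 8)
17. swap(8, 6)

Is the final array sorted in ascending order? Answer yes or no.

After 1 (swap(2, 6)): [7, 3, 1, 0, 5, 4, 2, 6, 8]
After 2 (rotate_left(4, 8, k=2)): [7, 3, 1, 0, 2, 6, 8, 5, 4]
After 3 (reverse(5, 7)): [7, 3, 1, 0, 2, 5, 8, 6, 4]
After 4 (swap(5, 1)): [7, 5, 1, 0, 2, 3, 8, 6, 4]
After 5 (swap(8, 2)): [7, 5, 4, 0, 2, 3, 8, 6, 1]
After 6 (swap(8, 1)): [7, 1, 4, 0, 2, 3, 8, 6, 5]
After 7 (swap(2, 4)): [7, 1, 2, 0, 4, 3, 8, 6, 5]
After 8 (swap(1, 2)): [7, 2, 1, 0, 4, 3, 8, 6, 5]
After 9 (rotate_left(0, 8, k=5)): [3, 8, 6, 5, 7, 2, 1, 0, 4]
After 10 (swap(4, 7)): [3, 8, 6, 5, 0, 2, 1, 7, 4]
After 11 (swap(2, 5)): [3, 8, 2, 5, 0, 6, 1, 7, 4]
After 12 (swap(3, 5)): [3, 8, 2, 6, 0, 5, 1, 7, 4]
After 13 (swap(4, 0)): [0, 8, 2, 6, 3, 5, 1, 7, 4]
After 14 (swap(4, 3)): [0, 8, 2, 3, 6, 5, 1, 7, 4]
After 15 (swap(6, 1)): [0, 1, 2, 3, 6, 5, 8, 7, 4]
After 16 (swap(4, 8)): [0, 1, 2, 3, 4, 5, 8, 7, 6]
After 17 (swap(8, 6)): [0, 1, 2, 3, 4, 5, 6, 7, 8]

Answer: yes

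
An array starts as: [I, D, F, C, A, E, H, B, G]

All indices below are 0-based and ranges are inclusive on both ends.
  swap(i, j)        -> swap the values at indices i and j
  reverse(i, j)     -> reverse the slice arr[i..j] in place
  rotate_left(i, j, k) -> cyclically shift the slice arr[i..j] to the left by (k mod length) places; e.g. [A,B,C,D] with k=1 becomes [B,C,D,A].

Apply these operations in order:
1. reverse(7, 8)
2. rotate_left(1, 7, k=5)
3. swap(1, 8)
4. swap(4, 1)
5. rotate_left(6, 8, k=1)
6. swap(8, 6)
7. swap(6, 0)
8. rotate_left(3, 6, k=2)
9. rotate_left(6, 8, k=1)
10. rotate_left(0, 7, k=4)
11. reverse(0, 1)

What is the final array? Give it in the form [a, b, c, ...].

Answer: [D, I, H, E, A, F, G, C, B]

Derivation:
After 1 (reverse(7, 8)): [I, D, F, C, A, E, H, G, B]
After 2 (rotate_left(1, 7, k=5)): [I, H, G, D, F, C, A, E, B]
After 3 (swap(1, 8)): [I, B, G, D, F, C, A, E, H]
After 4 (swap(4, 1)): [I, F, G, D, B, C, A, E, H]
After 5 (rotate_left(6, 8, k=1)): [I, F, G, D, B, C, E, H, A]
After 6 (swap(8, 6)): [I, F, G, D, B, C, A, H, E]
After 7 (swap(6, 0)): [A, F, G, D, B, C, I, H, E]
After 8 (rotate_left(3, 6, k=2)): [A, F, G, C, I, D, B, H, E]
After 9 (rotate_left(6, 8, k=1)): [A, F, G, C, I, D, H, E, B]
After 10 (rotate_left(0, 7, k=4)): [I, D, H, E, A, F, G, C, B]
After 11 (reverse(0, 1)): [D, I, H, E, A, F, G, C, B]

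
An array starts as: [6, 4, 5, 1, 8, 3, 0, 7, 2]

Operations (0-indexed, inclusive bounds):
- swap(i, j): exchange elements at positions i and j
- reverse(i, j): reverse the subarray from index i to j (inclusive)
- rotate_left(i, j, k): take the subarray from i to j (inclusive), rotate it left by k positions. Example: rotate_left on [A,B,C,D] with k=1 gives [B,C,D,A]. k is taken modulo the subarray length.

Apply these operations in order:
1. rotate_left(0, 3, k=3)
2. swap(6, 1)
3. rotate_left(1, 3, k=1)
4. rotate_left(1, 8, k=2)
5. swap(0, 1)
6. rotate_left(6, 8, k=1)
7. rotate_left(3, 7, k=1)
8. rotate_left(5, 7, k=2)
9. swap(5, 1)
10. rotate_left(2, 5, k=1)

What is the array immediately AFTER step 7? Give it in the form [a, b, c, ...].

After 1 (rotate_left(0, 3, k=3)): [1, 6, 4, 5, 8, 3, 0, 7, 2]
After 2 (swap(6, 1)): [1, 0, 4, 5, 8, 3, 6, 7, 2]
After 3 (rotate_left(1, 3, k=1)): [1, 4, 5, 0, 8, 3, 6, 7, 2]
After 4 (rotate_left(1, 8, k=2)): [1, 0, 8, 3, 6, 7, 2, 4, 5]
After 5 (swap(0, 1)): [0, 1, 8, 3, 6, 7, 2, 4, 5]
After 6 (rotate_left(6, 8, k=1)): [0, 1, 8, 3, 6, 7, 4, 5, 2]
After 7 (rotate_left(3, 7, k=1)): [0, 1, 8, 6, 7, 4, 5, 3, 2]

Answer: [0, 1, 8, 6, 7, 4, 5, 3, 2]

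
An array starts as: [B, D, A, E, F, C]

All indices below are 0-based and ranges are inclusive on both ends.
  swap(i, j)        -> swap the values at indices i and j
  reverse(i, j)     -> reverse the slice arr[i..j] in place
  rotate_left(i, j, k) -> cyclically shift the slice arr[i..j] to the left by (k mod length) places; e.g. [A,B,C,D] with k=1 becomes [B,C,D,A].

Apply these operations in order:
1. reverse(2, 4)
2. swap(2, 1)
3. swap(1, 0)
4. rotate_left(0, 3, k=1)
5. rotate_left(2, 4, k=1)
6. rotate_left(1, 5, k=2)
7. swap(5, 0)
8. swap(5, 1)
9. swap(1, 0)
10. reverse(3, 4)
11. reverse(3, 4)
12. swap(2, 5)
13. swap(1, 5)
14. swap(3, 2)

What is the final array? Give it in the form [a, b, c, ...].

Answer: [B, E, C, A, D, F]

Derivation:
After 1 (reverse(2, 4)): [B, D, F, E, A, C]
After 2 (swap(2, 1)): [B, F, D, E, A, C]
After 3 (swap(1, 0)): [F, B, D, E, A, C]
After 4 (rotate_left(0, 3, k=1)): [B, D, E, F, A, C]
After 5 (rotate_left(2, 4, k=1)): [B, D, F, A, E, C]
After 6 (rotate_left(1, 5, k=2)): [B, A, E, C, D, F]
After 7 (swap(5, 0)): [F, A, E, C, D, B]
After 8 (swap(5, 1)): [F, B, E, C, D, A]
After 9 (swap(1, 0)): [B, F, E, C, D, A]
After 10 (reverse(3, 4)): [B, F, E, D, C, A]
After 11 (reverse(3, 4)): [B, F, E, C, D, A]
After 12 (swap(2, 5)): [B, F, A, C, D, E]
After 13 (swap(1, 5)): [B, E, A, C, D, F]
After 14 (swap(3, 2)): [B, E, C, A, D, F]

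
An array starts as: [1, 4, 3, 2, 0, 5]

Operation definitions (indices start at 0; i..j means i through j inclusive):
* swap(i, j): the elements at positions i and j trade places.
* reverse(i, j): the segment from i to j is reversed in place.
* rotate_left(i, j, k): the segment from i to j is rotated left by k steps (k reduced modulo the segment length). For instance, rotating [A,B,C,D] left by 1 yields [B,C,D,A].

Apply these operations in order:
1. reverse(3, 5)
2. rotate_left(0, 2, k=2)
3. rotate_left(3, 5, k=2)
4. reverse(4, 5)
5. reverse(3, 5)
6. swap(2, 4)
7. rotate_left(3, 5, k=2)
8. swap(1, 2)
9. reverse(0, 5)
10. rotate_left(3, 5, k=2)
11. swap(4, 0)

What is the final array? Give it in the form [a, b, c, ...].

Answer: [1, 5, 2, 3, 4, 0]

Derivation:
After 1 (reverse(3, 5)): [1, 4, 3, 5, 0, 2]
After 2 (rotate_left(0, 2, k=2)): [3, 1, 4, 5, 0, 2]
After 3 (rotate_left(3, 5, k=2)): [3, 1, 4, 2, 5, 0]
After 4 (reverse(4, 5)): [3, 1, 4, 2, 0, 5]
After 5 (reverse(3, 5)): [3, 1, 4, 5, 0, 2]
After 6 (swap(2, 4)): [3, 1, 0, 5, 4, 2]
After 7 (rotate_left(3, 5, k=2)): [3, 1, 0, 2, 5, 4]
After 8 (swap(1, 2)): [3, 0, 1, 2, 5, 4]
After 9 (reverse(0, 5)): [4, 5, 2, 1, 0, 3]
After 10 (rotate_left(3, 5, k=2)): [4, 5, 2, 3, 1, 0]
After 11 (swap(4, 0)): [1, 5, 2, 3, 4, 0]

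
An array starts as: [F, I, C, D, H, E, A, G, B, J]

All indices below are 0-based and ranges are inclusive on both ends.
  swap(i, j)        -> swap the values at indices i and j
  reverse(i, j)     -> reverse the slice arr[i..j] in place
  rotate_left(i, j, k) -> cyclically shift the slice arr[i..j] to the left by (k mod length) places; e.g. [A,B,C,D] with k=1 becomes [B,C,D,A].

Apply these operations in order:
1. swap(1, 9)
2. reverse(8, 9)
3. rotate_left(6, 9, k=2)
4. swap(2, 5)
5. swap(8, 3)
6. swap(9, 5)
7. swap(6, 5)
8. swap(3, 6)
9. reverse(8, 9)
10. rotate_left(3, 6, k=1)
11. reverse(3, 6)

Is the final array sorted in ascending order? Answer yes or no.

After 1 (swap(1, 9)): [F, J, C, D, H, E, A, G, B, I]
After 2 (reverse(8, 9)): [F, J, C, D, H, E, A, G, I, B]
After 3 (rotate_left(6, 9, k=2)): [F, J, C, D, H, E, I, B, A, G]
After 4 (swap(2, 5)): [F, J, E, D, H, C, I, B, A, G]
After 5 (swap(8, 3)): [F, J, E, A, H, C, I, B, D, G]
After 6 (swap(9, 5)): [F, J, E, A, H, G, I, B, D, C]
After 7 (swap(6, 5)): [F, J, E, A, H, I, G, B, D, C]
After 8 (swap(3, 6)): [F, J, E, G, H, I, A, B, D, C]
After 9 (reverse(8, 9)): [F, J, E, G, H, I, A, B, C, D]
After 10 (rotate_left(3, 6, k=1)): [F, J, E, H, I, A, G, B, C, D]
After 11 (reverse(3, 6)): [F, J, E, G, A, I, H, B, C, D]

Answer: no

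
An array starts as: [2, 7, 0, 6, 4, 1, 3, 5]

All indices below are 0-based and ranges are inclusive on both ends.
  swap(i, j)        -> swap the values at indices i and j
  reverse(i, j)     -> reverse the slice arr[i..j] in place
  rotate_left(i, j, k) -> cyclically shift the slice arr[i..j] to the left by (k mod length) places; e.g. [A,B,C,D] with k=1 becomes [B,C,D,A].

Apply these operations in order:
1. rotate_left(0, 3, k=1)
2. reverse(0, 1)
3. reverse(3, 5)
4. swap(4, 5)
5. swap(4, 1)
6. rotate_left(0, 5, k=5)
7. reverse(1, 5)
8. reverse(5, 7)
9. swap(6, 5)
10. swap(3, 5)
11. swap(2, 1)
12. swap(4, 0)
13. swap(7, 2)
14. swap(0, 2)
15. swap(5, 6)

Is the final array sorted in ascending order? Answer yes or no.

After 1 (rotate_left(0, 3, k=1)): [7, 0, 6, 2, 4, 1, 3, 5]
After 2 (reverse(0, 1)): [0, 7, 6, 2, 4, 1, 3, 5]
After 3 (reverse(3, 5)): [0, 7, 6, 1, 4, 2, 3, 5]
After 4 (swap(4, 5)): [0, 7, 6, 1, 2, 4, 3, 5]
After 5 (swap(4, 1)): [0, 2, 6, 1, 7, 4, 3, 5]
After 6 (rotate_left(0, 5, k=5)): [4, 0, 2, 6, 1, 7, 3, 5]
After 7 (reverse(1, 5)): [4, 7, 1, 6, 2, 0, 3, 5]
After 8 (reverse(5, 7)): [4, 7, 1, 6, 2, 5, 3, 0]
After 9 (swap(6, 5)): [4, 7, 1, 6, 2, 3, 5, 0]
After 10 (swap(3, 5)): [4, 7, 1, 3, 2, 6, 5, 0]
After 11 (swap(2, 1)): [4, 1, 7, 3, 2, 6, 5, 0]
After 12 (swap(4, 0)): [2, 1, 7, 3, 4, 6, 5, 0]
After 13 (swap(7, 2)): [2, 1, 0, 3, 4, 6, 5, 7]
After 14 (swap(0, 2)): [0, 1, 2, 3, 4, 6, 5, 7]
After 15 (swap(5, 6)): [0, 1, 2, 3, 4, 5, 6, 7]

Answer: yes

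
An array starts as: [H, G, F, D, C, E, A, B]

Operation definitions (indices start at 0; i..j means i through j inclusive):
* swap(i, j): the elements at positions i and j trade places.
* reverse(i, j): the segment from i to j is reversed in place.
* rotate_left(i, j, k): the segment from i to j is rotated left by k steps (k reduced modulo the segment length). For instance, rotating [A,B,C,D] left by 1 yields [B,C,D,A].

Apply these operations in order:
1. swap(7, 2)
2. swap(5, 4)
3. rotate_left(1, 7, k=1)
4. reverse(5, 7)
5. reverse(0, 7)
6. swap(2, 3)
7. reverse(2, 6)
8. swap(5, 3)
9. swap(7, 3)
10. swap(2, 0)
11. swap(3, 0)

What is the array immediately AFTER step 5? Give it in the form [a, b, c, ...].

Answer: [A, F, G, C, E, D, B, H]

Derivation:
After 1 (swap(7, 2)): [H, G, B, D, C, E, A, F]
After 2 (swap(5, 4)): [H, G, B, D, E, C, A, F]
After 3 (rotate_left(1, 7, k=1)): [H, B, D, E, C, A, F, G]
After 4 (reverse(5, 7)): [H, B, D, E, C, G, F, A]
After 5 (reverse(0, 7)): [A, F, G, C, E, D, B, H]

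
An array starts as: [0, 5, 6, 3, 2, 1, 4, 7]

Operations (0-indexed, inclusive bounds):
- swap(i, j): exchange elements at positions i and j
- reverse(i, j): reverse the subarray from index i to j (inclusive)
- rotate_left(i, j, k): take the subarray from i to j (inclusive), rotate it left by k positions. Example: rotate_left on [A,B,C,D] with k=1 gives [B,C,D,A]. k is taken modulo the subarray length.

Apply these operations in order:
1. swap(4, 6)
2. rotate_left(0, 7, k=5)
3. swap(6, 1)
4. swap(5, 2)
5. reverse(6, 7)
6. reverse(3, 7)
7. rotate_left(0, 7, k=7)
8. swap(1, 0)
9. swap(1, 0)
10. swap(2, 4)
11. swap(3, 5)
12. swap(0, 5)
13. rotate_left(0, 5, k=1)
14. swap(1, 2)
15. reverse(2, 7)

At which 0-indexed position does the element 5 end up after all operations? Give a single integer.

After 1 (swap(4, 6)): [0, 5, 6, 3, 4, 1, 2, 7]
After 2 (rotate_left(0, 7, k=5)): [1, 2, 7, 0, 5, 6, 3, 4]
After 3 (swap(6, 1)): [1, 3, 7, 0, 5, 6, 2, 4]
After 4 (swap(5, 2)): [1, 3, 6, 0, 5, 7, 2, 4]
After 5 (reverse(6, 7)): [1, 3, 6, 0, 5, 7, 4, 2]
After 6 (reverse(3, 7)): [1, 3, 6, 2, 4, 7, 5, 0]
After 7 (rotate_left(0, 7, k=7)): [0, 1, 3, 6, 2, 4, 7, 5]
After 8 (swap(1, 0)): [1, 0, 3, 6, 2, 4, 7, 5]
After 9 (swap(1, 0)): [0, 1, 3, 6, 2, 4, 7, 5]
After 10 (swap(2, 4)): [0, 1, 2, 6, 3, 4, 7, 5]
After 11 (swap(3, 5)): [0, 1, 2, 4, 3, 6, 7, 5]
After 12 (swap(0, 5)): [6, 1, 2, 4, 3, 0, 7, 5]
After 13 (rotate_left(0, 5, k=1)): [1, 2, 4, 3, 0, 6, 7, 5]
After 14 (swap(1, 2)): [1, 4, 2, 3, 0, 6, 7, 5]
After 15 (reverse(2, 7)): [1, 4, 5, 7, 6, 0, 3, 2]

Answer: 2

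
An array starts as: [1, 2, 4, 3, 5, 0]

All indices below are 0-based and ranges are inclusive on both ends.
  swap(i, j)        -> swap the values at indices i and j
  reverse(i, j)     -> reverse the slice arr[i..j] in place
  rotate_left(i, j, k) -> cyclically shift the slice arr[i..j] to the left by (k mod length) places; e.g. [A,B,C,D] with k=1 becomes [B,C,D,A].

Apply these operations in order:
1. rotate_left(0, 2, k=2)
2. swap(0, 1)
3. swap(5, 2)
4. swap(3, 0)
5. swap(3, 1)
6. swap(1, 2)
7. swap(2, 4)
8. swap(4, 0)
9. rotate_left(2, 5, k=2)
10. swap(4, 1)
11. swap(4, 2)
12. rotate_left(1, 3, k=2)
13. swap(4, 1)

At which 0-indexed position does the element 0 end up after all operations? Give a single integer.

After 1 (rotate_left(0, 2, k=2)): [4, 1, 2, 3, 5, 0]
After 2 (swap(0, 1)): [1, 4, 2, 3, 5, 0]
After 3 (swap(5, 2)): [1, 4, 0, 3, 5, 2]
After 4 (swap(3, 0)): [3, 4, 0, 1, 5, 2]
After 5 (swap(3, 1)): [3, 1, 0, 4, 5, 2]
After 6 (swap(1, 2)): [3, 0, 1, 4, 5, 2]
After 7 (swap(2, 4)): [3, 0, 5, 4, 1, 2]
After 8 (swap(4, 0)): [1, 0, 5, 4, 3, 2]
After 9 (rotate_left(2, 5, k=2)): [1, 0, 3, 2, 5, 4]
After 10 (swap(4, 1)): [1, 5, 3, 2, 0, 4]
After 11 (swap(4, 2)): [1, 5, 0, 2, 3, 4]
After 12 (rotate_left(1, 3, k=2)): [1, 2, 5, 0, 3, 4]
After 13 (swap(4, 1)): [1, 3, 5, 0, 2, 4]

Answer: 3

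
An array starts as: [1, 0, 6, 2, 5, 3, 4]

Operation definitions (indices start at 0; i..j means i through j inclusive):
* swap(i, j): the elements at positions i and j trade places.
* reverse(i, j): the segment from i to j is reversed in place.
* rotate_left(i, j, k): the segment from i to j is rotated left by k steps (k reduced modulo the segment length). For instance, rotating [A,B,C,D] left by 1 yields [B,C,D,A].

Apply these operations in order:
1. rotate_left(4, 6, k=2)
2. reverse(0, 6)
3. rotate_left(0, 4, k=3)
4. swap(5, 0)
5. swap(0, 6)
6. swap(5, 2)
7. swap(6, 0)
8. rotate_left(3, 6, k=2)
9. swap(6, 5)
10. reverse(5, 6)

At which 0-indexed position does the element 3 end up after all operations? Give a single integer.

Answer: 3

Derivation:
After 1 (rotate_left(4, 6, k=2)): [1, 0, 6, 2, 4, 5, 3]
After 2 (reverse(0, 6)): [3, 5, 4, 2, 6, 0, 1]
After 3 (rotate_left(0, 4, k=3)): [2, 6, 3, 5, 4, 0, 1]
After 4 (swap(5, 0)): [0, 6, 3, 5, 4, 2, 1]
After 5 (swap(0, 6)): [1, 6, 3, 5, 4, 2, 0]
After 6 (swap(5, 2)): [1, 6, 2, 5, 4, 3, 0]
After 7 (swap(6, 0)): [0, 6, 2, 5, 4, 3, 1]
After 8 (rotate_left(3, 6, k=2)): [0, 6, 2, 3, 1, 5, 4]
After 9 (swap(6, 5)): [0, 6, 2, 3, 1, 4, 5]
After 10 (reverse(5, 6)): [0, 6, 2, 3, 1, 5, 4]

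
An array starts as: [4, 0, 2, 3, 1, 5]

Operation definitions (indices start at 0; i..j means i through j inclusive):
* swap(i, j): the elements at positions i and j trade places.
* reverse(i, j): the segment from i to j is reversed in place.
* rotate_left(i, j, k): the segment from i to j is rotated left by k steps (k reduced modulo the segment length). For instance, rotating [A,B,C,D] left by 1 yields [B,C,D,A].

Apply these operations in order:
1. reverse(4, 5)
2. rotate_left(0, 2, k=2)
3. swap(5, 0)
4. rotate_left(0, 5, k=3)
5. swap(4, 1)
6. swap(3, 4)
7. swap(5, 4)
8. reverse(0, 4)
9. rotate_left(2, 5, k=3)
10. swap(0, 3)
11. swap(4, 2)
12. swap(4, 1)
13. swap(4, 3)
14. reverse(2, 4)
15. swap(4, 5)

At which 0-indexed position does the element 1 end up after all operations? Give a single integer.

After 1 (reverse(4, 5)): [4, 0, 2, 3, 5, 1]
After 2 (rotate_left(0, 2, k=2)): [2, 4, 0, 3, 5, 1]
After 3 (swap(5, 0)): [1, 4, 0, 3, 5, 2]
After 4 (rotate_left(0, 5, k=3)): [3, 5, 2, 1, 4, 0]
After 5 (swap(4, 1)): [3, 4, 2, 1, 5, 0]
After 6 (swap(3, 4)): [3, 4, 2, 5, 1, 0]
After 7 (swap(5, 4)): [3, 4, 2, 5, 0, 1]
After 8 (reverse(0, 4)): [0, 5, 2, 4, 3, 1]
After 9 (rotate_left(2, 5, k=3)): [0, 5, 1, 2, 4, 3]
After 10 (swap(0, 3)): [2, 5, 1, 0, 4, 3]
After 11 (swap(4, 2)): [2, 5, 4, 0, 1, 3]
After 12 (swap(4, 1)): [2, 1, 4, 0, 5, 3]
After 13 (swap(4, 3)): [2, 1, 4, 5, 0, 3]
After 14 (reverse(2, 4)): [2, 1, 0, 5, 4, 3]
After 15 (swap(4, 5)): [2, 1, 0, 5, 3, 4]

Answer: 1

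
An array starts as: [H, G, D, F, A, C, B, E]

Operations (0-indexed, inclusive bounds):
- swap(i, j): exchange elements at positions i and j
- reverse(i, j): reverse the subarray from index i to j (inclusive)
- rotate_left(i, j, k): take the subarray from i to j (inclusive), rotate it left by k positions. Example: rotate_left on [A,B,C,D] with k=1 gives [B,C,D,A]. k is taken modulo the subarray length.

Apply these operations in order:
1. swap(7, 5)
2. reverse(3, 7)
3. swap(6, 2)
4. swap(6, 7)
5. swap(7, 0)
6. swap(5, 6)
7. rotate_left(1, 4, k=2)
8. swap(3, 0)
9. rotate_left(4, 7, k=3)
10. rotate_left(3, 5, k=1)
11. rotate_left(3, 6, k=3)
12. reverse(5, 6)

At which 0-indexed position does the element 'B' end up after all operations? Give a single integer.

Answer: 2

Derivation:
After 1 (swap(7, 5)): [H, G, D, F, A, E, B, C]
After 2 (reverse(3, 7)): [H, G, D, C, B, E, A, F]
After 3 (swap(6, 2)): [H, G, A, C, B, E, D, F]
After 4 (swap(6, 7)): [H, G, A, C, B, E, F, D]
After 5 (swap(7, 0)): [D, G, A, C, B, E, F, H]
After 6 (swap(5, 6)): [D, G, A, C, B, F, E, H]
After 7 (rotate_left(1, 4, k=2)): [D, C, B, G, A, F, E, H]
After 8 (swap(3, 0)): [G, C, B, D, A, F, E, H]
After 9 (rotate_left(4, 7, k=3)): [G, C, B, D, H, A, F, E]
After 10 (rotate_left(3, 5, k=1)): [G, C, B, H, A, D, F, E]
After 11 (rotate_left(3, 6, k=3)): [G, C, B, F, H, A, D, E]
After 12 (reverse(5, 6)): [G, C, B, F, H, D, A, E]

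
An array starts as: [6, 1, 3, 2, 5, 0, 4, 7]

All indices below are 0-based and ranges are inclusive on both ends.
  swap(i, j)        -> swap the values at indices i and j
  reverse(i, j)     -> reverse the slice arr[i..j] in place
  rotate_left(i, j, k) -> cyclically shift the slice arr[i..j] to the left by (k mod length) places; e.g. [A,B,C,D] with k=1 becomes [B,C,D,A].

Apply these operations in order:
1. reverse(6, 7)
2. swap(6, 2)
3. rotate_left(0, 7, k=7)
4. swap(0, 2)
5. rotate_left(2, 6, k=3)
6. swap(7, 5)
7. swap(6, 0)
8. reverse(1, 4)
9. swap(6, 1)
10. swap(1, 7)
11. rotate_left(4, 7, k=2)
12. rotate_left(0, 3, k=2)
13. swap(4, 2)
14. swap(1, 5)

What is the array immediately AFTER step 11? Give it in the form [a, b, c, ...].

After 1 (reverse(6, 7)): [6, 1, 3, 2, 5, 0, 7, 4]
After 2 (swap(6, 2)): [6, 1, 7, 2, 5, 0, 3, 4]
After 3 (rotate_left(0, 7, k=7)): [4, 6, 1, 7, 2, 5, 0, 3]
After 4 (swap(0, 2)): [1, 6, 4, 7, 2, 5, 0, 3]
After 5 (rotate_left(2, 6, k=3)): [1, 6, 5, 0, 4, 7, 2, 3]
After 6 (swap(7, 5)): [1, 6, 5, 0, 4, 3, 2, 7]
After 7 (swap(6, 0)): [2, 6, 5, 0, 4, 3, 1, 7]
After 8 (reverse(1, 4)): [2, 4, 0, 5, 6, 3, 1, 7]
After 9 (swap(6, 1)): [2, 1, 0, 5, 6, 3, 4, 7]
After 10 (swap(1, 7)): [2, 7, 0, 5, 6, 3, 4, 1]
After 11 (rotate_left(4, 7, k=2)): [2, 7, 0, 5, 4, 1, 6, 3]

Answer: [2, 7, 0, 5, 4, 1, 6, 3]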